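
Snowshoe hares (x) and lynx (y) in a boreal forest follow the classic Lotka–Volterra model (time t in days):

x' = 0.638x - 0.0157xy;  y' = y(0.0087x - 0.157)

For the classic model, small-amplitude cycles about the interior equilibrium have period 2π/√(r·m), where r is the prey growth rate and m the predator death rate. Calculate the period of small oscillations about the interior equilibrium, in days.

T ≈ 19.9 days

Here r = 0.638 and m = 0.157, so r·m = 0.1.
ω = √0.1 = 0.316 per day, hence T = 2π/ω ≈ 19.9 days.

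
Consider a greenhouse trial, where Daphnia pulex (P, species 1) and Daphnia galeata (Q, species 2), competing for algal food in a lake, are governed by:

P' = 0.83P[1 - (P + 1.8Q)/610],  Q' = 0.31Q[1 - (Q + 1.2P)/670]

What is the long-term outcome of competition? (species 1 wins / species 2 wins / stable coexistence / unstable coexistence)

Compare the nullcline intercepts: K1/α12 = 610/1.8 = 339 < K2 = 670; K2/α21 = 670/1.2 = 558 < K1 = 610.
Since both are reversed, neither can invade when rare; the interior point is a saddle.

unstable coexistence (outcome depends on initial conditions)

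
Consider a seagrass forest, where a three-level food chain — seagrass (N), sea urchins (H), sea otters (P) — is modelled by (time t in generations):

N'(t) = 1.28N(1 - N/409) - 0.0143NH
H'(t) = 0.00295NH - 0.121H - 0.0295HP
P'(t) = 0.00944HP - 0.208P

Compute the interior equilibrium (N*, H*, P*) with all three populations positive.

N* ≈ 308, H* ≈ 22, P* ≈ 26.7

From dP/dt = 0: 0.00944H* = 0.208, so H* = 22.
From dN/dt = 0: 1.28(1 - N*/409) = 0.0143·22, giving N* = 409·(1 - 0.246) = 308.
From dH/dt = 0: 0.00295·308 - 0.121 = 0.0295P*, so P* = 0.789/0.0295 = 26.7.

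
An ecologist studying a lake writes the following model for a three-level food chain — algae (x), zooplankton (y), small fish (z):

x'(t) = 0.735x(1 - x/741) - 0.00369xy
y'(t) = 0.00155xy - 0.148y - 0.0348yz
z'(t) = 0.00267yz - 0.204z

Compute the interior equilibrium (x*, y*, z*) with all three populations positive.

x* ≈ 457, y* ≈ 76.4, z* ≈ 16.1

From dz/dt = 0: 0.00267y* = 0.204, so y* = 76.4.
From dx/dt = 0: 0.735(1 - x*/741) = 0.00369·76.4, giving x* = 741·(1 - 0.384) = 457.
From dy/dt = 0: 0.00155·457 - 0.148 = 0.0348z*, so z* = 0.56/0.0348 = 16.1.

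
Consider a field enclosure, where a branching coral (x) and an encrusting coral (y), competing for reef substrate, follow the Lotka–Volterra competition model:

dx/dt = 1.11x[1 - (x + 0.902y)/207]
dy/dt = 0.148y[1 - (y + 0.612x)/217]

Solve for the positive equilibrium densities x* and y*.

x* ≈ 25.1, y* ≈ 202

Setting both brackets to zero gives the nullclines x + 0.902y = 207 and 0.612x + y = 217.
Substituting y = 217 - 0.612x into the first: x(1 - 0.902·0.612) = 207 - 0.902·217.
So x* = 11.3/0.448 = 25.1, and then y* = 217 - 0.612·25.1 = 202.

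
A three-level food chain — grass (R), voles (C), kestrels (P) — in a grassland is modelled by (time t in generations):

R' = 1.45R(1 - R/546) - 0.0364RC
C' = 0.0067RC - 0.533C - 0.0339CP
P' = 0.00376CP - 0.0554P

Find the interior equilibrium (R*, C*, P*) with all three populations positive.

From dP/dt = 0: 0.00376C* = 0.0554, so C* = 14.7.
From dR/dt = 0: 1.45(1 - R*/546) = 0.0364·14.7, giving R* = 546·(1 - 0.37) = 344.
From dC/dt = 0: 0.0067·344 - 0.533 = 0.0339P*, so P* = 1.77/0.0339 = 52.3.

R* ≈ 344, C* ≈ 14.7, P* ≈ 52.3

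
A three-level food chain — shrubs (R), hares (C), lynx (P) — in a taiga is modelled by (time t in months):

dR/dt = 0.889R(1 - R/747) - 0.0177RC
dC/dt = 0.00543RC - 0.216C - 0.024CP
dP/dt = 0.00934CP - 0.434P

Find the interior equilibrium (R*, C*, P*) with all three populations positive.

From dP/dt = 0: 0.00934C* = 0.434, so C* = 46.5.
From dR/dt = 0: 0.889(1 - R*/747) = 0.0177·46.5, giving R* = 747·(1 - 0.925) = 55.9.
From dC/dt = 0: 0.00543·55.9 - 0.216 = 0.024P*, so P* = 0.0876/0.024 = 3.65.

R* ≈ 55.9, C* ≈ 46.5, P* ≈ 3.65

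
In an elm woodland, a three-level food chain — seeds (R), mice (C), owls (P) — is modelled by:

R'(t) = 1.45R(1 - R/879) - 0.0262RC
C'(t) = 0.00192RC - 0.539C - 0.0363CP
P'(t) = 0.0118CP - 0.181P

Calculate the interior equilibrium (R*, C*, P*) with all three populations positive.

From dP/dt = 0: 0.0118C* = 0.181, so C* = 15.3.
From dR/dt = 0: 1.45(1 - R*/879) = 0.0262·15.3, giving R* = 879·(1 - 0.277) = 635.
From dC/dt = 0: 0.00192·635 - 0.539 = 0.0363P*, so P* = 0.681/0.0363 = 18.8.

R* ≈ 635, C* ≈ 15.3, P* ≈ 18.8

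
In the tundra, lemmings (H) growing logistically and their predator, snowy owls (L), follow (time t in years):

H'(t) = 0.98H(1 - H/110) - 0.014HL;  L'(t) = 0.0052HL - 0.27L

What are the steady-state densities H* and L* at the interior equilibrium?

From dL/dt = 0 with L > 0: 0.0052H* = 0.27, so H* = 51.9.
Substitute into dH/dt = 0: 0.98(1 - 51.9/110) = 0.014L*.
The bracket is 0.528, giving L* = 0.517/0.014 = 37.

H* ≈ 51.9, L* ≈ 37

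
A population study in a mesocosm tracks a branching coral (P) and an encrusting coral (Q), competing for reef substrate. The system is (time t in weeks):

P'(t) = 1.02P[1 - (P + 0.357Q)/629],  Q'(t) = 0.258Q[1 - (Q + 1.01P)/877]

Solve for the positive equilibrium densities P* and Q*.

Setting both brackets to zero gives the nullclines P + 0.357Q = 629 and 1.01P + Q = 877.
Substituting Q = 877 - 1.01P into the first: P(1 - 0.357·1.01) = 629 - 0.357·877.
So P* = 316/0.639 = 494, and then Q* = 877 - 1.01·494 = 378.

P* ≈ 494, Q* ≈ 378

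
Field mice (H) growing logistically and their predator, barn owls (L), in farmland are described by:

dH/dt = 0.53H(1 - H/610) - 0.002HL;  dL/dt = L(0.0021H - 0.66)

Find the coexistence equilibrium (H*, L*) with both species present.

H* ≈ 314, L* ≈ 128

From dL/dt = 0 with L > 0: 0.0021H* = 0.66, so H* = 314.
Substitute into dH/dt = 0: 0.53(1 - 314/610) = 0.002L*.
The bracket is 0.485, giving L* = 0.257/0.002 = 128.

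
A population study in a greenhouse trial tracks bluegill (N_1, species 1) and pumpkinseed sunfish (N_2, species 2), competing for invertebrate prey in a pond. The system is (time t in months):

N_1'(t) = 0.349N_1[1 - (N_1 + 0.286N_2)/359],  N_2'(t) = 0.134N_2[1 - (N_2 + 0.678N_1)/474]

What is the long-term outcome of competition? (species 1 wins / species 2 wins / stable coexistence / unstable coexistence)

Compare the nullcline intercepts: K1/α12 = 359/0.286 = 1260 > K2 = 474; K2/α21 = 474/0.678 = 699 > K1 = 359.
Since both inequalities hold, each species can invade when rare, so the interior equilibrium is stable.

stable coexistence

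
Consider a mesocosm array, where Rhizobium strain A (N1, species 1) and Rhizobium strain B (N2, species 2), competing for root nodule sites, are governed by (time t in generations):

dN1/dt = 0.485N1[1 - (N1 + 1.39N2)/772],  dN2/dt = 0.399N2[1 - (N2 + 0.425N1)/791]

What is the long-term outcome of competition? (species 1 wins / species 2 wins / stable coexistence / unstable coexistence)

species 2 excludes species 1

Compare the nullcline intercepts: K1/α12 = 772/1.39 = 555 < K2 = 791; K2/α21 = 791/0.425 = 1860 > K1 = 772.
Since the inequalities point opposite ways, species 2 can invade but species 1 cannot.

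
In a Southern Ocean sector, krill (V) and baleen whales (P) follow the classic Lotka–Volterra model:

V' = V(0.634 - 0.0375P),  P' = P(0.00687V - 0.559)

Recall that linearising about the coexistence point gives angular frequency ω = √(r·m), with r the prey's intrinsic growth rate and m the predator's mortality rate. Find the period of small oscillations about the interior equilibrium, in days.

T ≈ 10.6 days

Here r = 0.634 and m = 0.559, so r·m = 0.354.
ω = √0.354 = 0.595 per day, hence T = 2π/ω ≈ 10.6 days.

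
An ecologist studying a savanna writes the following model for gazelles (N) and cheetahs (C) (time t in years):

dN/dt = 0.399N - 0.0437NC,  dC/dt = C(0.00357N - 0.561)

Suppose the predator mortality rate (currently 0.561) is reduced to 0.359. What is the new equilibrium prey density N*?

At the interior fixed point, setting dC/dt = 0 with C > 0 fixes N* = (predator death rate)/(NC coefficient) — independent of the other coefficients.
With the change, N* = 0.359/0.00357 = 101; it falls from 157.

N* ≈ 101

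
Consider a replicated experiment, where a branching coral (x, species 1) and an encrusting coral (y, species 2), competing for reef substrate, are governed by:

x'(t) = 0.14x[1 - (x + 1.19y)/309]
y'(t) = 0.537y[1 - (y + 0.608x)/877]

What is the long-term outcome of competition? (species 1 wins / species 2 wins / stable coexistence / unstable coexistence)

species 2 excludes species 1

Compare the nullcline intercepts: K1/α12 = 309/1.19 = 260 < K2 = 877; K2/α21 = 877/0.608 = 1440 > K1 = 309.
Since the inequalities point opposite ways, species 2 can invade but species 1 cannot.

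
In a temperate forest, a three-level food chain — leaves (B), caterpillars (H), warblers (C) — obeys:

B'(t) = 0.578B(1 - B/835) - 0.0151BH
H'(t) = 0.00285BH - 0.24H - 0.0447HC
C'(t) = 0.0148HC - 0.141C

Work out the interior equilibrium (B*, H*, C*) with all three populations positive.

B* ≈ 627, H* ≈ 9.53, C* ≈ 34.6

From dC/dt = 0: 0.0148H* = 0.141, so H* = 9.53.
From dB/dt = 0: 0.578(1 - B*/835) = 0.0151·9.53, giving B* = 835·(1 - 0.249) = 627.
From dH/dt = 0: 0.00285·627 - 0.24 = 0.0447C*, so C* = 1.55/0.0447 = 34.6.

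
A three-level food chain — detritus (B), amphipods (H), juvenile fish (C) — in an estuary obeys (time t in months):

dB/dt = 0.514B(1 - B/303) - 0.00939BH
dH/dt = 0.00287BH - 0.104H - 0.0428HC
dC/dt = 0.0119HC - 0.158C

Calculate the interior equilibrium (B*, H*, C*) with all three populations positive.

B* ≈ 230, H* ≈ 13.3, C* ≈ 13

From dC/dt = 0: 0.0119H* = 0.158, so H* = 13.3.
From dB/dt = 0: 0.514(1 - B*/303) = 0.00939·13.3, giving B* = 303·(1 - 0.243) = 230.
From dH/dt = 0: 0.00287·230 - 0.104 = 0.0428C*, so C* = 0.555/0.0428 = 13.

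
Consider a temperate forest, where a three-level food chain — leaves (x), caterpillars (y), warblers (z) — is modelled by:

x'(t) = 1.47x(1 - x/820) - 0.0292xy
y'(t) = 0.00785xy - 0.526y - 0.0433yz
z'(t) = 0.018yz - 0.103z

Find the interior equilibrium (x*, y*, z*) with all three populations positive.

From dz/dt = 0: 0.018y* = 0.103, so y* = 5.72.
From dx/dt = 0: 1.47(1 - x*/820) = 0.0292·5.72, giving x* = 820·(1 - 0.114) = 727.
From dy/dt = 0: 0.00785·727 - 0.526 = 0.0433z*, so z* = 5.18/0.0433 = 120.

x* ≈ 727, y* ≈ 5.72, z* ≈ 120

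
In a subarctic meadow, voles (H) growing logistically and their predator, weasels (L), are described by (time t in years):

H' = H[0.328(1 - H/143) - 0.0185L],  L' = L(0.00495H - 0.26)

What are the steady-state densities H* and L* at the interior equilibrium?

From dL/dt = 0 with L > 0: 0.00495H* = 0.26, so H* = 52.5.
Substitute into dH/dt = 0: 0.328(1 - 52.5/143) = 0.0185L*.
The bracket is 0.633, giving L* = 0.208/0.0185 = 11.2.

H* ≈ 52.5, L* ≈ 11.2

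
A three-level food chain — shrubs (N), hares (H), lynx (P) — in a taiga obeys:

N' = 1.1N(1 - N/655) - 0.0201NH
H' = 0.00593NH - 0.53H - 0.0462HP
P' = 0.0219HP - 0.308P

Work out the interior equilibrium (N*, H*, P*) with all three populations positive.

From dP/dt = 0: 0.0219H* = 0.308, so H* = 14.1.
From dN/dt = 0: 1.1(1 - N*/655) = 0.0201·14.1, giving N* = 655·(1 - 0.257) = 487.
From dH/dt = 0: 0.00593·487 - 0.53 = 0.0462P*, so P* = 2.36/0.0462 = 51.

N* ≈ 487, H* ≈ 14.1, P* ≈ 51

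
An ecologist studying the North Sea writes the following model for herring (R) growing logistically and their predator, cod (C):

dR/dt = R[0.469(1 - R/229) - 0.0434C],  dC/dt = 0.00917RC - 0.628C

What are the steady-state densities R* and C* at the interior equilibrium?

R* ≈ 68.5, C* ≈ 7.57

From dC/dt = 0 with C > 0: 0.00917R* = 0.628, so R* = 68.5.
Substitute into dR/dt = 0: 0.469(1 - 68.5/229) = 0.0434C*.
The bracket is 0.701, giving C* = 0.329/0.0434 = 7.57.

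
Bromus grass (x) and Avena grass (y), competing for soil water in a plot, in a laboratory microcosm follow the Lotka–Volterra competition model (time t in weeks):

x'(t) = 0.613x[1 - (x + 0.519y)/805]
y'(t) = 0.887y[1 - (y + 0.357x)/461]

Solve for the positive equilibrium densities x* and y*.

x* ≈ 694, y* ≈ 213

Setting both brackets to zero gives the nullclines x + 0.519y = 805 and 0.357x + y = 461.
Substituting y = 461 - 0.357x into the first: x(1 - 0.519·0.357) = 805 - 0.519·461.
So x* = 566/0.815 = 694, and then y* = 461 - 0.357·694 = 213.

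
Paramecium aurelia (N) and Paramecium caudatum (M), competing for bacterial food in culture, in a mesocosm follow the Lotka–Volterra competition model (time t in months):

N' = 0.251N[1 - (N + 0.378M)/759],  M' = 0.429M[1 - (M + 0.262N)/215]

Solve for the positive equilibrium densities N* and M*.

N* ≈ 752, M* ≈ 17.9

Setting both brackets to zero gives the nullclines N + 0.378M = 759 and 0.262N + M = 215.
Substituting M = 215 - 0.262N into the first: N(1 - 0.378·0.262) = 759 - 0.378·215.
So N* = 678/0.901 = 752, and then M* = 215 - 0.262·752 = 17.9.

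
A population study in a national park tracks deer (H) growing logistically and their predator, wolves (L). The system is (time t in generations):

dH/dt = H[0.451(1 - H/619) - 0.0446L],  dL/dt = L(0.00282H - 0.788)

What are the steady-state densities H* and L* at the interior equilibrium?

From dL/dt = 0 with L > 0: 0.00282H* = 0.788, so H* = 279.
Substitute into dH/dt = 0: 0.451(1 - 279/619) = 0.0446L*.
The bracket is 0.549, giving L* = 0.247/0.0446 = 5.55.

H* ≈ 279, L* ≈ 5.55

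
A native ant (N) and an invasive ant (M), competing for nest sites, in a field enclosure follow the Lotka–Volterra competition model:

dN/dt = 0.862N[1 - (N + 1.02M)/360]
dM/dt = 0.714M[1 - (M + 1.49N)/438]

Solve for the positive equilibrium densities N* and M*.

Setting both brackets to zero gives the nullclines N + 1.02M = 360 and 1.49N + M = 438.
Substituting M = 438 - 1.49N into the first: N(1 - 1.02·1.49) = 360 - 1.02·438.
So N* = -86.8/-0.52 = 167, and then M* = 438 - 1.49·167 = 189.

N* ≈ 167, M* ≈ 189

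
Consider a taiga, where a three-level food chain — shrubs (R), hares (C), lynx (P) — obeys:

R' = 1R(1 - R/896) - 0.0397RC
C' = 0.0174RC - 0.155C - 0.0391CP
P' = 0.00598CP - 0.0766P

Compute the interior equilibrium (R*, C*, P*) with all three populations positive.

From dP/dt = 0: 0.00598C* = 0.0766, so C* = 12.8.
From dR/dt = 0: 1(1 - R*/896) = 0.0397·12.8, giving R* = 896·(1 - 0.509) = 440.
From dC/dt = 0: 0.0174·440 - 0.155 = 0.0391P*, so P* = 7.51/0.0391 = 192.

R* ≈ 440, C* ≈ 12.8, P* ≈ 192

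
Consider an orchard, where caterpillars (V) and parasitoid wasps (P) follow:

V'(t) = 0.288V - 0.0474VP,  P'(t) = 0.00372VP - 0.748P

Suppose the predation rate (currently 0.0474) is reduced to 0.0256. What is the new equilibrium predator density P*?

At the interior fixed point, setting dV/dt = 0 with V > 0 fixes P* = (prey growth rate)/(VP coefficient) — independent of the other coefficients.
With the change, P* = 0.288/0.0256 = 11.2; it rises from 6.08.

P* ≈ 11.2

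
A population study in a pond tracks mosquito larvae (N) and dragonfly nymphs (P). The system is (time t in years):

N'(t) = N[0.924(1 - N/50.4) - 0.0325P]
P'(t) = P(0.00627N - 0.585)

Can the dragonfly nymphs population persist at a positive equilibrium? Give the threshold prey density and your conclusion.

The predator equation gives dP/dt > 0 only when N > 0.585/0.00627 = 93.3.
Without the predator, N → K = 50.4. Since 50.4 < 93.3, the predator cannot invade.

Threshold N = 93.3; K < 93.3, so no, the predator goes extinct.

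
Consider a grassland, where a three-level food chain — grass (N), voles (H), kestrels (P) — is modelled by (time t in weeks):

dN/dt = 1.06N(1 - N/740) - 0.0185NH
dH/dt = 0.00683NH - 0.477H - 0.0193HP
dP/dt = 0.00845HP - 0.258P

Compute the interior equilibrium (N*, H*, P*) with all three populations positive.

From dP/dt = 0: 0.00845H* = 0.258, so H* = 30.5.
From dN/dt = 0: 1.06(1 - N*/740) = 0.0185·30.5, giving N* = 740·(1 - 0.533) = 346.
From dH/dt = 0: 0.00683·346 - 0.477 = 0.0193P*, so P* = 1.88/0.0193 = 97.6.

N* ≈ 346, H* ≈ 30.5, P* ≈ 97.6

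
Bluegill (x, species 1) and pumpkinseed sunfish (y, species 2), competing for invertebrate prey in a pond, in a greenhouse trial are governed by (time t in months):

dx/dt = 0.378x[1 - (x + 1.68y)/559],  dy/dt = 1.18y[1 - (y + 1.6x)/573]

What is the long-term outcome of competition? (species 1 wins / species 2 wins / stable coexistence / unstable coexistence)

Compare the nullcline intercepts: K1/α12 = 559/1.68 = 333 < K2 = 573; K2/α21 = 573/1.6 = 358 < K1 = 559.
Since both are reversed, neither can invade when rare; the interior point is a saddle.

unstable coexistence (outcome depends on initial conditions)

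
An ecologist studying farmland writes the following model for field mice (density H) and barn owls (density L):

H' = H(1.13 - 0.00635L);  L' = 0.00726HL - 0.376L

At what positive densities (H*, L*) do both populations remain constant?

H* ≈ 51.8, L* ≈ 178

Set dL/dt = 0 with L > 0: 0.00726H - 0.376 = 0, so H* = 0.376/0.00726 = 51.8.
Set dH/dt = 0 with H > 0: 1.13 - 0.00635L = 0, so L* = 1.13/0.00635 = 178.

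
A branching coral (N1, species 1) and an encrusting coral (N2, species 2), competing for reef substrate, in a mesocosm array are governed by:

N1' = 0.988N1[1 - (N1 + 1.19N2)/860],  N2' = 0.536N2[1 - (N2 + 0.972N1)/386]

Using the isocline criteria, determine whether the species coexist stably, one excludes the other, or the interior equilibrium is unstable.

species 1 excludes species 2

Compare the nullcline intercepts: K1/α12 = 860/1.19 = 723 > K2 = 386; K2/α21 = 386/0.972 = 397 < K1 = 860.
Since the inequalities point opposite ways, species 1 can invade but species 2 cannot.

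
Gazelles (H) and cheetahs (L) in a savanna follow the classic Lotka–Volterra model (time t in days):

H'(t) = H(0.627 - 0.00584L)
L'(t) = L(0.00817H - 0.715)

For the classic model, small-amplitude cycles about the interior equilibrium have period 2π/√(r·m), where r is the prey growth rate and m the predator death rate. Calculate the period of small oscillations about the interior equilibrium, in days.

Here r = 0.627 and m = 0.715, so r·m = 0.448.
ω = √0.448 = 0.67 per day, hence T = 2π/ω ≈ 9.38 days.

T ≈ 9.38 days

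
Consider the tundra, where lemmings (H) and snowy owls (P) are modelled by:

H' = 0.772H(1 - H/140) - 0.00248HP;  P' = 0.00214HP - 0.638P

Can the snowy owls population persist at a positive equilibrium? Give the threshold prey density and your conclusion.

Threshold H = 298; K < 298, so no, the predator goes extinct.

The predator equation gives dP/dt > 0 only when H > 0.638/0.00214 = 298.
Without the predator, H → K = 140. Since 140 < 298, the predator cannot invade.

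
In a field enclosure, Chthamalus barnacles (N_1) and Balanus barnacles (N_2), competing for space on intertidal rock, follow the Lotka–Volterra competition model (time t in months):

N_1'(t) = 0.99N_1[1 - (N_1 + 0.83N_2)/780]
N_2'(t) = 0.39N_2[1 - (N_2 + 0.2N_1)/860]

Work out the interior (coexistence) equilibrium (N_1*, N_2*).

Setting both brackets to zero gives the nullclines N_1 + 0.83N_2 = 780 and 0.2N_1 + N_2 = 860.
Substituting N_2 = 860 - 0.2N_1 into the first: N_1(1 - 0.83·0.2) = 780 - 0.83·860.
So N_1* = 66.2/0.834 = 79.4, and then N_2* = 860 - 0.2·79.4 = 844.

N_1* ≈ 79.4, N_2* ≈ 844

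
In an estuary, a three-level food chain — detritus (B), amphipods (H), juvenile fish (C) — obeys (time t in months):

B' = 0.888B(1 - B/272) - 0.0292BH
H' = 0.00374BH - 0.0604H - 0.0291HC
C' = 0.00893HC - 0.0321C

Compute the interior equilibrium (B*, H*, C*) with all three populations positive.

From dC/dt = 0: 0.00893H* = 0.0321, so H* = 3.59.
From dB/dt = 0: 0.888(1 - B*/272) = 0.0292·3.59, giving B* = 272·(1 - 0.118) = 240.
From dH/dt = 0: 0.00374·240 - 0.0604 = 0.0291C*, so C* = 0.837/0.0291 = 28.8.

B* ≈ 240, H* ≈ 3.59, C* ≈ 28.8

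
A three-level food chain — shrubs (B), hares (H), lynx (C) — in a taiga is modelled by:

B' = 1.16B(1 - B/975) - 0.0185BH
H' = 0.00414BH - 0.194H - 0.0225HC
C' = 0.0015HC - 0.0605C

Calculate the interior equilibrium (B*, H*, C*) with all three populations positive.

B* ≈ 348, H* ≈ 40.3, C* ≈ 55.4

From dC/dt = 0: 0.0015H* = 0.0605, so H* = 40.3.
From dB/dt = 0: 1.16(1 - B*/975) = 0.0185·40.3, giving B* = 975·(1 - 0.643) = 348.
From dH/dt = 0: 0.00414·348 - 0.194 = 0.0225C*, so C* = 1.25/0.0225 = 55.4.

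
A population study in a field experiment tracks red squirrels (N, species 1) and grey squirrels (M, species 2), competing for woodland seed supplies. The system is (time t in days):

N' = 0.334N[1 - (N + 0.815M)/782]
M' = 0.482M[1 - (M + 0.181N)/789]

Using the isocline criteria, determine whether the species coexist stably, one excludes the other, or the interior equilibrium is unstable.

stable coexistence

Compare the nullcline intercepts: K1/α12 = 782/0.815 = 960 > K2 = 789; K2/α21 = 789/0.181 = 4360 > K1 = 782.
Since both inequalities hold, each species can invade when rare, so the interior equilibrium is stable.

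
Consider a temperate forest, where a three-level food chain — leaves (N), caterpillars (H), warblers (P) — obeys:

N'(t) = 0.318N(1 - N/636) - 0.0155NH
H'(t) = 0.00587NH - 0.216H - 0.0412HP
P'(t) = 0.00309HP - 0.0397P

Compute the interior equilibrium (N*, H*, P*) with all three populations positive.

From dP/dt = 0: 0.00309H* = 0.0397, so H* = 12.8.
From dN/dt = 0: 0.318(1 - N*/636) = 0.0155·12.8, giving N* = 636·(1 - 0.626) = 238.
From dH/dt = 0: 0.00587·238 - 0.216 = 0.0412P*, so P* = 1.18/0.0412 = 28.6.

N* ≈ 238, H* ≈ 12.8, P* ≈ 28.6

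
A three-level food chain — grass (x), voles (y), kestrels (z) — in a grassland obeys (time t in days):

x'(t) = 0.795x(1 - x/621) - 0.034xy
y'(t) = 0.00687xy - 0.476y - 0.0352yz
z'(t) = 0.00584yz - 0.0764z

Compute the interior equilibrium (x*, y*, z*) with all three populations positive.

x* ≈ 274, y* ≈ 13.1, z* ≈ 39.9

From dz/dt = 0: 0.00584y* = 0.0764, so y* = 13.1.
From dx/dt = 0: 0.795(1 - x*/621) = 0.034·13.1, giving x* = 621·(1 - 0.559) = 274.
From dy/dt = 0: 0.00687·274 - 0.476 = 0.0352z*, so z* = 1.4/0.0352 = 39.9.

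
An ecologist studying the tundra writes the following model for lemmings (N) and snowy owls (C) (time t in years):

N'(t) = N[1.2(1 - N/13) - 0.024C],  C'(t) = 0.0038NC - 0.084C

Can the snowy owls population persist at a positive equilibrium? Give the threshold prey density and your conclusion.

The predator equation gives dC/dt > 0 only when N > 0.084/0.0038 = 22.1.
Without the predator, N → K = 13. Since 13 < 22.1, the predator cannot invade.

Threshold N = 22.1; K < 22.1, so no, the predator goes extinct.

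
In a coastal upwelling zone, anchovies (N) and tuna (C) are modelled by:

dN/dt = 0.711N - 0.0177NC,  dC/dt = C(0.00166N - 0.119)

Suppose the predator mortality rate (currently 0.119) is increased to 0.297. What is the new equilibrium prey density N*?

At the interior fixed point, setting dC/dt = 0 with C > 0 fixes N* = (predator death rate)/(NC coefficient) — independent of the other coefficients.
With the change, N* = 0.297/0.00166 = 179; it rises from 71.7.

N* ≈ 179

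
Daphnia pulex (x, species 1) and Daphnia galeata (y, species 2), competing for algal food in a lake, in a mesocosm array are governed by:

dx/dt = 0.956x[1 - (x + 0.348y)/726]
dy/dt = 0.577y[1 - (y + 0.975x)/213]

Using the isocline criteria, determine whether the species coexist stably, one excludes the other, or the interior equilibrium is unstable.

species 1 excludes species 2

Compare the nullcline intercepts: K1/α12 = 726/0.348 = 2090 > K2 = 213; K2/α21 = 213/0.975 = 218 < K1 = 726.
Since the inequalities point opposite ways, species 1 can invade but species 2 cannot.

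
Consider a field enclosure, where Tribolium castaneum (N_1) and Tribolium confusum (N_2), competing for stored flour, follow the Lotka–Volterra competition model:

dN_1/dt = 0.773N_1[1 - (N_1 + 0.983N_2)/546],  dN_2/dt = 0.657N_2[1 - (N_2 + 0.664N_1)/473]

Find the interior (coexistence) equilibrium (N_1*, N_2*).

Setting both brackets to zero gives the nullclines N_1 + 0.983N_2 = 546 and 0.664N_1 + N_2 = 473.
Substituting N_2 = 473 - 0.664N_1 into the first: N_1(1 - 0.983·0.664) = 546 - 0.983·473.
So N_1* = 81/0.347 = 233, and then N_2* = 473 - 0.664·233 = 318.

N_1* ≈ 233, N_2* ≈ 318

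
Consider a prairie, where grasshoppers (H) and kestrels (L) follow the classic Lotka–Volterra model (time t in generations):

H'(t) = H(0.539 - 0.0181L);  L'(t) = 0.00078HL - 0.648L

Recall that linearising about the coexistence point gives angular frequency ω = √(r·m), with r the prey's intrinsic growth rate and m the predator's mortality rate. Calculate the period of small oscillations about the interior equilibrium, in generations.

Here r = 0.539 and m = 0.648, so r·m = 0.349.
ω = √0.349 = 0.591 per generation, hence T = 2π/ω ≈ 10.6 generations.

T ≈ 10.6 generations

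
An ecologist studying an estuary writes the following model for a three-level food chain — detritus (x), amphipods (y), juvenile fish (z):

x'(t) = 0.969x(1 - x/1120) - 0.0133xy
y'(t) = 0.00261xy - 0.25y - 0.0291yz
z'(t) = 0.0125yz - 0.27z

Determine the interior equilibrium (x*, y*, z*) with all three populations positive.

From dz/dt = 0: 0.0125y* = 0.27, so y* = 21.6.
From dx/dt = 0: 0.969(1 - x*/1120) = 0.0133·21.6, giving x* = 1120·(1 - 0.296) = 788.
From dy/dt = 0: 0.00261·788 - 0.25 = 0.0291z*, so z* = 1.81/0.0291 = 62.1.

x* ≈ 788, y* ≈ 21.6, z* ≈ 62.1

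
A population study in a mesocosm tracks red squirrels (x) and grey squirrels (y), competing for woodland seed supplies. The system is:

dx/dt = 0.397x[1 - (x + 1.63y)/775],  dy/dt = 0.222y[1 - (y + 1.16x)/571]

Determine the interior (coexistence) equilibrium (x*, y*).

x* ≈ 175, y* ≈ 368

Setting both brackets to zero gives the nullclines x + 1.63y = 775 and 1.16x + y = 571.
Substituting y = 571 - 1.16x into the first: x(1 - 1.63·1.16) = 775 - 1.63·571.
So x* = -156/-0.891 = 175, and then y* = 571 - 1.16·175 = 368.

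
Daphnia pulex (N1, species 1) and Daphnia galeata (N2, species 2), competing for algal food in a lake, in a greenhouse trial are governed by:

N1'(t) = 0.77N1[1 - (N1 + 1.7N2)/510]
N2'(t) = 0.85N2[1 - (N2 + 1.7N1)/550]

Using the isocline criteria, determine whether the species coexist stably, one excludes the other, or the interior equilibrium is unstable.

unstable coexistence (outcome depends on initial conditions)

Compare the nullcline intercepts: K1/α12 = 510/1.7 = 300 < K2 = 550; K2/α21 = 550/1.7 = 324 < K1 = 510.
Since both are reversed, neither can invade when rare; the interior point is a saddle.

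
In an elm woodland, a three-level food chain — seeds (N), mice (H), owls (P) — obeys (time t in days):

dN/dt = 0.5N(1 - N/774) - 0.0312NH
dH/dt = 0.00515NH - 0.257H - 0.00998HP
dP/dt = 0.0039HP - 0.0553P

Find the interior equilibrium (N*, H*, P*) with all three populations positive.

From dP/dt = 0: 0.0039H* = 0.0553, so H* = 14.2.
From dN/dt = 0: 0.5(1 - N*/774) = 0.0312·14.2, giving N* = 774·(1 - 0.885) = 89.2.
From dH/dt = 0: 0.00515·89.2 - 0.257 = 0.00998P*, so P* = 0.202/0.00998 = 20.3.

N* ≈ 89.2, H* ≈ 14.2, P* ≈ 20.3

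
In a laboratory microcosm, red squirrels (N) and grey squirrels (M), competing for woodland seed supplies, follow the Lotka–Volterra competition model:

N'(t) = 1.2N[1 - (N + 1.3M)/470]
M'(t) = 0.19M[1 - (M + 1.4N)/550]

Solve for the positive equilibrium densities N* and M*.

N* ≈ 299, M* ≈ 132

Setting both brackets to zero gives the nullclines N + 1.3M = 470 and 1.4N + M = 550.
Substituting M = 550 - 1.4N into the first: N(1 - 1.3·1.4) = 470 - 1.3·550.
So N* = -245/-0.82 = 299, and then M* = 550 - 1.4·299 = 132.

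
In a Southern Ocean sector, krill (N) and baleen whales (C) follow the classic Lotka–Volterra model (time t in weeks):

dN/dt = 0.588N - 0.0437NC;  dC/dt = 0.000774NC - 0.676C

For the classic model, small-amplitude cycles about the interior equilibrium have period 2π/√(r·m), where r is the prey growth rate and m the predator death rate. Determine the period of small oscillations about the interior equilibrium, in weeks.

Here r = 0.588 and m = 0.676, so r·m = 0.397.
ω = √0.397 = 0.63 per week, hence T = 2π/ω ≈ 9.97 weeks.

T ≈ 9.97 weeks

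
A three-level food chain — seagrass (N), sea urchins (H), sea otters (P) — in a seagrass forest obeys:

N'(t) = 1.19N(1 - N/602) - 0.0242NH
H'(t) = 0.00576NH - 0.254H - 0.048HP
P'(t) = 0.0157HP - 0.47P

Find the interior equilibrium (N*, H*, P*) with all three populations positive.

From dP/dt = 0: 0.0157H* = 0.47, so H* = 29.9.
From dN/dt = 0: 1.19(1 - N*/602) = 0.0242·29.9, giving N* = 602·(1 - 0.609) = 236.
From dH/dt = 0: 0.00576·236 - 0.254 = 0.048P*, so P* = 1.1/0.048 = 23.

N* ≈ 236, H* ≈ 29.9, P* ≈ 23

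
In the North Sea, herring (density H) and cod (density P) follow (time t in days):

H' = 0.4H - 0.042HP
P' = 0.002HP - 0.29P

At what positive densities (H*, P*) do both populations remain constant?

H* ≈ 145, P* ≈ 9.52

Set dP/dt = 0 with P > 0: 0.002H - 0.29 = 0, so H* = 0.29/0.002 = 145.
Set dH/dt = 0 with H > 0: 0.4 - 0.042P = 0, so P* = 0.4/0.042 = 9.52.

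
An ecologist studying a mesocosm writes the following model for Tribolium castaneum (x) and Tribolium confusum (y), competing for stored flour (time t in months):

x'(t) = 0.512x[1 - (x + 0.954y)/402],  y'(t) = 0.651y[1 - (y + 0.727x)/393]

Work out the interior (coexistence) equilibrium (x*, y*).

Setting both brackets to zero gives the nullclines x + 0.954y = 402 and 0.727x + y = 393.
Substituting y = 393 - 0.727x into the first: x(1 - 0.954·0.727) = 402 - 0.954·393.
So x* = 27.1/0.306 = 88.4, and then y* = 393 - 0.727·88.4 = 329.

x* ≈ 88.4, y* ≈ 329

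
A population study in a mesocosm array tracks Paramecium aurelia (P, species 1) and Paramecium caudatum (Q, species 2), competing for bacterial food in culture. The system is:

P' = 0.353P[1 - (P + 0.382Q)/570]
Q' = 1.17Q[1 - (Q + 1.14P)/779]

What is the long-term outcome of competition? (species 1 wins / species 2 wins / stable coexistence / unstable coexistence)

stable coexistence

Compare the nullcline intercepts: K1/α12 = 570/0.382 = 1490 > K2 = 779; K2/α21 = 779/1.14 = 683 > K1 = 570.
Since both inequalities hold, each species can invade when rare, so the interior equilibrium is stable.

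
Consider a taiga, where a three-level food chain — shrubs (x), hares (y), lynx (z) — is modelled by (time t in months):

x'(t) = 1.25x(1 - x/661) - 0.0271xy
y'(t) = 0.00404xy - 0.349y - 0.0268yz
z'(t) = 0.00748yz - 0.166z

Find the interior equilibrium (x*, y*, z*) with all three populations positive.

From dz/dt = 0: 0.00748y* = 0.166, so y* = 22.2.
From dx/dt = 0: 1.25(1 - x*/661) = 0.0271·22.2, giving x* = 661·(1 - 0.481) = 343.
From dy/dt = 0: 0.00404·343 - 0.349 = 0.0268z*, so z* = 1.04/0.0268 = 38.7.

x* ≈ 343, y* ≈ 22.2, z* ≈ 38.7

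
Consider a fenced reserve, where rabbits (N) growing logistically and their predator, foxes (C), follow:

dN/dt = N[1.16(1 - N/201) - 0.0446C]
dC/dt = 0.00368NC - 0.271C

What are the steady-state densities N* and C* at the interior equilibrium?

From dC/dt = 0 with C > 0: 0.00368N* = 0.271, so N* = 73.6.
Substitute into dN/dt = 0: 1.16(1 - 73.6/201) = 0.0446C*.
The bracket is 0.634, giving C* = 0.735/0.0446 = 16.5.

N* ≈ 73.6, C* ≈ 16.5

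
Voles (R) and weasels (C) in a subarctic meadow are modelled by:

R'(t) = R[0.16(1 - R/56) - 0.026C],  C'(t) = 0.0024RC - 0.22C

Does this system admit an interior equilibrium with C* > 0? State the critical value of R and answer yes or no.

The predator equation gives dC/dt > 0 only when R > 0.22/0.0024 = 91.7.
Without the predator, R → K = 56. Since 56 < 91.7, the predator cannot invade.

Threshold R = 91.7; K < 91.7, so no, the predator goes extinct.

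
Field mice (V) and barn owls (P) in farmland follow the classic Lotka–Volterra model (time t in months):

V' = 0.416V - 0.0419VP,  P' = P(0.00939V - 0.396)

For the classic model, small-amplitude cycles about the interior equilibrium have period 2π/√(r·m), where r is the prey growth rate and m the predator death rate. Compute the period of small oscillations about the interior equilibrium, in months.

Here r = 0.416 and m = 0.396, so r·m = 0.165.
ω = √0.165 = 0.406 per month, hence T = 2π/ω ≈ 15.5 months.

T ≈ 15.5 months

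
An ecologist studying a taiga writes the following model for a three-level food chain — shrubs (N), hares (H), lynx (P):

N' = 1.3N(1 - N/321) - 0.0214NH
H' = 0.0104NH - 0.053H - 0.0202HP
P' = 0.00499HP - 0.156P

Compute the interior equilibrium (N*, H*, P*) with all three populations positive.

From dP/dt = 0: 0.00499H* = 0.156, so H* = 31.3.
From dN/dt = 0: 1.3(1 - N*/321) = 0.0214·31.3, giving N* = 321·(1 - 0.515) = 156.
From dH/dt = 0: 0.0104·156 - 0.053 = 0.0202P*, so P* = 1.57/0.0202 = 77.6.

N* ≈ 156, H* ≈ 31.3, P* ≈ 77.6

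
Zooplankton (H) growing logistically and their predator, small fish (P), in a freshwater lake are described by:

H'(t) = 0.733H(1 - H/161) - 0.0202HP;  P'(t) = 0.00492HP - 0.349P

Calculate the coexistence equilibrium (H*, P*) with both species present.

From dP/dt = 0 with P > 0: 0.00492H* = 0.349, so H* = 70.9.
Substitute into dH/dt = 0: 0.733(1 - 70.9/161) = 0.0202P*.
The bracket is 0.559, giving P* = 0.41/0.0202 = 20.3.

H* ≈ 70.9, P* ≈ 20.3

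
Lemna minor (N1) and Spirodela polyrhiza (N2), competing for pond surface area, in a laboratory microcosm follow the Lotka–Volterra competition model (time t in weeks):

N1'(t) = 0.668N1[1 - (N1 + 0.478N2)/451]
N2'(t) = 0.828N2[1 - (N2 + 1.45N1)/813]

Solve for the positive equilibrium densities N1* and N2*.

Setting both brackets to zero gives the nullclines N1 + 0.478N2 = 451 and 1.45N1 + N2 = 813.
Substituting N2 = 813 - 1.45N1 into the first: N1(1 - 0.478·1.45) = 451 - 0.478·813.
So N1* = 62.4/0.307 = 203, and then N2* = 813 - 1.45·203 = 518.

N1* ≈ 203, N2* ≈ 518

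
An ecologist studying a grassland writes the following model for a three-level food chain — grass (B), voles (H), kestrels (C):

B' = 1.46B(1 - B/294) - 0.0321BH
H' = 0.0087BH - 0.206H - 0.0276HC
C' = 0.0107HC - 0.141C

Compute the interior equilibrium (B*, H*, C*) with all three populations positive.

B* ≈ 209, H* ≈ 13.2, C* ≈ 58.4

From dC/dt = 0: 0.0107H* = 0.141, so H* = 13.2.
From dB/dt = 0: 1.46(1 - B*/294) = 0.0321·13.2, giving B* = 294·(1 - 0.29) = 209.
From dH/dt = 0: 0.0087·209 - 0.206 = 0.0276C*, so C* = 1.61/0.0276 = 58.4.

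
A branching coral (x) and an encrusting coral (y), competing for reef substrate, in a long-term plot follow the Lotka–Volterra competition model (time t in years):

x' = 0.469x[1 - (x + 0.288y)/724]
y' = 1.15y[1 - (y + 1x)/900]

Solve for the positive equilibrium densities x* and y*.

Setting both brackets to zero gives the nullclines x + 0.288y = 724 and 1x + y = 900.
Substituting y = 900 - 1x into the first: x(1 - 0.288·1) = 724 - 0.288·900.
So x* = 465/0.712 = 653, and then y* = 900 - 1·653 = 247.

x* ≈ 653, y* ≈ 247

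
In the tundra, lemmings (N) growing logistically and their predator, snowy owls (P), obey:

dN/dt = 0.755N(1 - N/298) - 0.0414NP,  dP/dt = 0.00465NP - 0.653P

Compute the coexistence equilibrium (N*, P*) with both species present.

From dP/dt = 0 with P > 0: 0.00465N* = 0.653, so N* = 140.
Substitute into dN/dt = 0: 0.755(1 - 140/298) = 0.0414P*.
The bracket is 0.529, giving P* = 0.399/0.0414 = 9.64.

N* ≈ 140, P* ≈ 9.64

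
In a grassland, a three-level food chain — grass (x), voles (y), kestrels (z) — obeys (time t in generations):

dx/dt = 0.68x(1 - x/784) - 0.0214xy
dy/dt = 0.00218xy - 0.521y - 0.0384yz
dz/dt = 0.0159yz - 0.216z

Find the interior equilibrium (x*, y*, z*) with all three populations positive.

x* ≈ 449, y* ≈ 13.6, z* ≈ 11.9

From dz/dt = 0: 0.0159y* = 0.216, so y* = 13.6.
From dx/dt = 0: 0.68(1 - x*/784) = 0.0214·13.6, giving x* = 784·(1 - 0.428) = 449.
From dy/dt = 0: 0.00218·449 - 0.521 = 0.0384z*, so z* = 0.457/0.0384 = 11.9.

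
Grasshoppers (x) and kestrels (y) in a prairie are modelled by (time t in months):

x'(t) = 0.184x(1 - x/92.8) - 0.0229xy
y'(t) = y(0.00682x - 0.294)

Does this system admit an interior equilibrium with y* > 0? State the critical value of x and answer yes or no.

The predator equation gives dy/dt > 0 only when x > 0.294/0.00682 = 43.1.
Without the predator, x → K = 92.8. Since 92.8 > 43.1, the predator can invade and persist.

Threshold x = 43.1; K > 43.1, so yes, the predator persists.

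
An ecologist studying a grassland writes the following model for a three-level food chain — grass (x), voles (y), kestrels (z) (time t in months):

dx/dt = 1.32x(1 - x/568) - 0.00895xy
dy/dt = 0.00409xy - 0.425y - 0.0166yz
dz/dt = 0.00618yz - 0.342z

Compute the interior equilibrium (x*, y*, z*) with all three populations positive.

From dz/dt = 0: 0.00618y* = 0.342, so y* = 55.3.
From dx/dt = 0: 1.32(1 - x*/568) = 0.00895·55.3, giving x* = 568·(1 - 0.375) = 355.
From dy/dt = 0: 0.00409·355 - 0.425 = 0.0166z*, so z* = 1.03/0.0166 = 61.8.

x* ≈ 355, y* ≈ 55.3, z* ≈ 61.8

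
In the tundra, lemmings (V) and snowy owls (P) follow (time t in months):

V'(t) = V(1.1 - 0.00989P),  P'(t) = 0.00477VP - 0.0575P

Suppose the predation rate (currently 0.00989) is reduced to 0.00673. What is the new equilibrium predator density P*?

At the interior fixed point, setting dV/dt = 0 with V > 0 fixes P* = (prey growth rate)/(VP coefficient) — independent of the other coefficients.
With the change, P* = 1.1/0.00673 = 163; it rises from 111.

P* ≈ 163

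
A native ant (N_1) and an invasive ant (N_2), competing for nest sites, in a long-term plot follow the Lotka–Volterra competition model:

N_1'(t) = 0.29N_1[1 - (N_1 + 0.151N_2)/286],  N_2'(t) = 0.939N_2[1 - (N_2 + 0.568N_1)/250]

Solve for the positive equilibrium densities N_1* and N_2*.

N_1* ≈ 272, N_2* ≈ 95.8

Setting both brackets to zero gives the nullclines N_1 + 0.151N_2 = 286 and 0.568N_1 + N_2 = 250.
Substituting N_2 = 250 - 0.568N_1 into the first: N_1(1 - 0.151·0.568) = 286 - 0.151·250.
So N_1* = 248/0.914 = 272, and then N_2* = 250 - 0.568·272 = 95.8.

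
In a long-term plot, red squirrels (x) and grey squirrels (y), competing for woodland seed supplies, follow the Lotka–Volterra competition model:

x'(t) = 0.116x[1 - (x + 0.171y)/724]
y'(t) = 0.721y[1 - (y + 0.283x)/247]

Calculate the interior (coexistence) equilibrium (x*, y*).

x* ≈ 716, y* ≈ 44.2

Setting both brackets to zero gives the nullclines x + 0.171y = 724 and 0.283x + y = 247.
Substituting y = 247 - 0.283x into the first: x(1 - 0.171·0.283) = 724 - 0.171·247.
So x* = 682/0.952 = 716, and then y* = 247 - 0.283·716 = 44.2.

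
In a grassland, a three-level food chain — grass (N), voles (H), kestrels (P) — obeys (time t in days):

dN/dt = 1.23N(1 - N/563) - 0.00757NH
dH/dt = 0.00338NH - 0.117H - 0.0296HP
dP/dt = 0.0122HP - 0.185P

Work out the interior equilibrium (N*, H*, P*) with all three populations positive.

From dP/dt = 0: 0.0122H* = 0.185, so H* = 15.2.
From dN/dt = 0: 1.23(1 - N*/563) = 0.00757·15.2, giving N* = 563·(1 - 0.0933) = 510.
From dH/dt = 0: 0.00338·510 - 0.117 = 0.0296P*, so P* = 1.61/0.0296 = 54.3.

N* ≈ 510, H* ≈ 15.2, P* ≈ 54.3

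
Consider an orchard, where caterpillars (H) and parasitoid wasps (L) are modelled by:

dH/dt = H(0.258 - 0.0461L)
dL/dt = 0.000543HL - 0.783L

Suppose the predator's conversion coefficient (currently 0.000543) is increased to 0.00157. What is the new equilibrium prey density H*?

At the interior fixed point, setting dL/dt = 0 with L > 0 fixes H* = (predator death rate)/(HL coefficient) — independent of the other coefficients.
With the change, H* = 0.783/0.00157 = 499; it falls from 1440.

H* ≈ 499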